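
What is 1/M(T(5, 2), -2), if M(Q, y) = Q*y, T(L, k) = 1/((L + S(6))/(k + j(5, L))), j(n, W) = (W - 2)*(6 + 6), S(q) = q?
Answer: -11/76 ≈ -0.14474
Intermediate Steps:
j(n, W) = -24 + 12*W (j(n, W) = (-2 + W)*12 = -24 + 12*W)
T(L, k) = (-24 + k + 12*L)/(6 + L) (T(L, k) = 1/((L + 6)/(k + (-24 + 12*L))) = 1/((6 + L)/(-24 + k + 12*L)) = (-24 + k + 12*L)/(6 + L))
1/M(T(5, 2), -2) = 1/(((-24 + 2 + 12*5)/(6 + 5))*(-2)) = 1/(((-24 + 2 + 60)/11)*(-2)) = 1/(((1/11)*38)*(-2)) = 1/((38/11)*(-2)) = 1/(-76/11) = -11/76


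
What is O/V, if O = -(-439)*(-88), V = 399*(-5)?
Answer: 38632/1995 ≈ 19.364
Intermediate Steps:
V = -1995
O = -38632 (O = -439*88 = -38632)
O/V = -38632/(-1995) = -38632*(-1/1995) = 38632/1995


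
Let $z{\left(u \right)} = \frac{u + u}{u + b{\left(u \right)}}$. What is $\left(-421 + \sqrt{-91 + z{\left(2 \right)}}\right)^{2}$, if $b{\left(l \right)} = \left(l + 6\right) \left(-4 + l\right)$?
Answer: $\frac{1240048}{7} - \frac{2526 i \sqrt{497}}{7} \approx 1.7715 \cdot 10^{5} - 8044.8 i$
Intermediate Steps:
$b{\left(l \right)} = \left(-4 + l\right) \left(6 + l\right)$ ($b{\left(l \right)} = \left(6 + l\right) \left(-4 + l\right) = \left(-4 + l\right) \left(6 + l\right)$)
$z{\left(u \right)} = \frac{2 u}{-24 + u^{2} + 3 u}$ ($z{\left(u \right)} = \frac{u + u}{u + \left(-24 + u^{2} + 2 u\right)} = \frac{2 u}{-24 + u^{2} + 3 u}$)
$\left(-421 + \sqrt{-91 + z{\left(2 \right)}}\right)^{2} = \left(-421 + \sqrt{-91 + 2 \cdot 2 \frac{1}{-24 + 2^{2} + 3 \cdot 2}}\right)^{2} = \left(-421 + \sqrt{-91 + 2 \cdot 2 \frac{1}{-24 + 4 + 6}}\right)^{2} = \left(-421 + \sqrt{-91 + 2 \cdot 2 \frac{1}{-14}}\right)^{2} = \left(-421 + \sqrt{-91 + 2 \cdot 2 \left(- \frac{1}{14}\right)}\right)^{2} = \left(-421 + \sqrt{-91 - \frac{2}{7}}\right)^{2} = \left(-421 + \sqrt{- \frac{639}{7}}\right)^{2} = \left(-421 + \frac{3 i \sqrt{497}}{7}\right)^{2}$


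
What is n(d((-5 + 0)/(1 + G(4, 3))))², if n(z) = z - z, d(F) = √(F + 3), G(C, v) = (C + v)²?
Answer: 0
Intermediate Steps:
d(F) = √(3 + F)
n(z) = 0
n(d((-5 + 0)/(1 + G(4, 3))))² = 0² = 0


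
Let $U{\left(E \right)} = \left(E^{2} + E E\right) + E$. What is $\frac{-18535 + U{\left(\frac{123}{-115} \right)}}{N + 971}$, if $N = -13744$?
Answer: $\frac{245109262}{168922925} \approx 1.451$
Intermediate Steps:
$U{\left(E \right)} = E + 2 E^{2}$ ($U{\left(E \right)} = \left(E^{2} + E^{2}\right) + E = 2 E^{2} + E = E + 2 E^{2}$)
$\frac{-18535 + U{\left(\frac{123}{-115} \right)}}{N + 971} = \frac{-18535 + \frac{123}{-115} \left(1 + 2 \frac{123}{-115}\right)}{-13744 + 971} = \frac{-18535 + 123 \left(- \frac{1}{115}\right) \left(1 + 2 \cdot 123 \left(- \frac{1}{115}\right)\right)}{-12773} = \left(-18535 - \frac{123 \left(1 + 2 \left(- \frac{123}{115}\right)\right)}{115}\right) \left(- \frac{1}{12773}\right) = \left(-18535 - \frac{123 \left(1 - \frac{246}{115}\right)}{115}\right) \left(- \frac{1}{12773}\right) = \left(-18535 - - \frac{16113}{13225}\right) \left(- \frac{1}{12773}\right) = \left(-18535 + \frac{16113}{13225}\right) \left(- \frac{1}{12773}\right) = \left(- \frac{245109262}{13225}\right) \left(- \frac{1}{12773}\right) = \frac{245109262}{168922925}$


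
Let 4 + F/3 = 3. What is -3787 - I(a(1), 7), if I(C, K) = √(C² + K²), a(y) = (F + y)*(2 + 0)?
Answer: -3787 - √65 ≈ -3795.1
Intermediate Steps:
F = -3 (F = -12 + 3*3 = -12 + 9 = -3)
a(y) = -6 + 2*y (a(y) = (-3 + y)*(2 + 0) = (-3 + y)*2 = -6 + 2*y)
-3787 - I(a(1), 7) = -3787 - √((-6 + 2*1)² + 7²) = -3787 - √((-6 + 2)² + 49) = -3787 - √((-4)² + 49) = -3787 - √(16 + 49) = -3787 - √65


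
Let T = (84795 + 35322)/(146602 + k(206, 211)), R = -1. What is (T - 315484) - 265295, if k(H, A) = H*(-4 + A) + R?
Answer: -36636080060/63081 ≈ -5.8078e+5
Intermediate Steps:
k(H, A) = -1 + H*(-4 + A) (k(H, A) = H*(-4 + A) - 1 = -1 + H*(-4 + A))
T = 40039/63081 (T = (84795 + 35322)/(146602 + (-1 - 4*206 + 211*206)) = 120117/(146602 + (-1 - 824 + 43466)) = 120117/(146602 + 42641) = 120117/189243 = 120117*(1/189243) = 40039/63081 ≈ 0.63472)
(T - 315484) - 265295 = (40039/63081 - 315484) - 265295 = -19901006165/63081 - 265295 = -36636080060/63081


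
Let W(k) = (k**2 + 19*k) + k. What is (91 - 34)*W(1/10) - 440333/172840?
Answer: 96809729/864200 ≈ 112.02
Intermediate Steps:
W(k) = k**2 + 20*k
(91 - 34)*W(1/10) - 440333/172840 = (91 - 34)*((20 + 1/10)/10) - 440333/172840 = 57*((20 + 1/10)/10) - 440333/172840 = 57*((1/10)*(201/10)) - 1*440333/172840 = 57*(201/100) - 440333/172840 = 11457/100 - 440333/172840 = 96809729/864200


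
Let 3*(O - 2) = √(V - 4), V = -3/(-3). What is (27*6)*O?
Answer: 324 + 54*I*√3 ≈ 324.0 + 93.531*I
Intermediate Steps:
V = 1 (V = -3*(-⅓) = 1)
O = 2 + I*√3/3 (O = 2 + √(1 - 4)/3 = 2 + √(-3)/3 = 2 + (I*√3)/3 = 2 + I*√3/3 ≈ 2.0 + 0.57735*I)
(27*6)*O = (27*6)*(2 + I*√3/3) = 162*(2 + I*√3/3) = 324 + 54*I*√3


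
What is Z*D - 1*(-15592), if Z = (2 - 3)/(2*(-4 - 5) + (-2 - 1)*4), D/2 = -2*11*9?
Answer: 77894/5 ≈ 15579.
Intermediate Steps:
D = -396 (D = 2*(-2*11*9) = 2*(-22*9) = 2*(-198) = -396)
Z = 1/30 (Z = -1/(2*(-9) - 3*4) = -1/(-18 - 12) = -1/(-30) = -1*(-1/30) = 1/30 ≈ 0.033333)
Z*D - 1*(-15592) = (1/30)*(-396) - 1*(-15592) = -66/5 + 15592 = 77894/5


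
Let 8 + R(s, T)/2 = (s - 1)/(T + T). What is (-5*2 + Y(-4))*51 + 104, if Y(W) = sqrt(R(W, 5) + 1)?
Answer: -406 + 204*I ≈ -406.0 + 204.0*I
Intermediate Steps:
R(s, T) = -16 + (-1 + s)/T (R(s, T) = -16 + 2*((s - 1)/(T + T)) = -16 + 2*((-1 + s)/((2*T))) = -16 + 2*((-1 + s)*(1/(2*T))) = -16 + 2*((-1 + s)/(2*T)) = -16 + (-1 + s)/T)
Y(W) = sqrt(-76/5 + W/5) (Y(W) = sqrt((-1 + W - 16*5)/5 + 1) = sqrt((-1 + W - 80)/5 + 1) = sqrt((-81 + W)/5 + 1) = sqrt((-81/5 + W/5) + 1) = sqrt(-76/5 + W/5))
(-5*2 + Y(-4))*51 + 104 = (-5*2 + sqrt(-380 + 5*(-4))/5)*51 + 104 = (-10 + sqrt(-380 - 20)/5)*51 + 104 = (-10 + sqrt(-400)/5)*51 + 104 = (-10 + (20*I)/5)*51 + 104 = (-10 + 4*I)*51 + 104 = (-510 + 204*I) + 104 = -406 + 204*I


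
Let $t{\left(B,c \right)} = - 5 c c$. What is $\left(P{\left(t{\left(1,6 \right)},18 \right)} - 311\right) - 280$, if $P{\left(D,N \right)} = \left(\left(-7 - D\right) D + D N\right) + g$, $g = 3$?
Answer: $-34968$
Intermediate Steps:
$t{\left(B,c \right)} = - 5 c^{2}$
$P{\left(D,N \right)} = 3 + D N + D \left(-7 - D\right)$ ($P{\left(D,N \right)} = \left(\left(-7 - D\right) D + D N\right) + 3 = \left(D \left(-7 - D\right) + D N\right) + 3 = \left(D N + D \left(-7 - D\right)\right) + 3 = 3 + D N + D \left(-7 - D\right)$)
$\left(P{\left(t{\left(1,6 \right)},18 \right)} - 311\right) - 280 = \left(\left(3 - \left(- 5 \cdot 6^{2}\right)^{2} - 7 \left(- 5 \cdot 6^{2}\right) + - 5 \cdot 6^{2} \cdot 18\right) - 311\right) - 280 = \left(\left(3 - \left(\left(-5\right) 36\right)^{2} - 7 \left(\left(-5\right) 36\right) + \left(-5\right) 36 \cdot 18\right) - 311\right) - 280 = \left(\left(3 - \left(-180\right)^{2} - -1260 - 3240\right) - 311\right) - 280 = \left(\left(3 - 32400 + 1260 - 3240\right) - 311\right) - 280 = \left(-34377 - 311\right) - 280 = -34688 - 280 = -34968$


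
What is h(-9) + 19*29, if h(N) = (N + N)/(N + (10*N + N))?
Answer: 3307/6 ≈ 551.17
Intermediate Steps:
h(N) = ⅙ (h(N) = (2*N)/(N + 11*N) = (2*N)/((12*N)) = (2*N)*(1/(12*N)) = ⅙)
h(-9) + 19*29 = ⅙ + 19*29 = ⅙ + 551 = 3307/6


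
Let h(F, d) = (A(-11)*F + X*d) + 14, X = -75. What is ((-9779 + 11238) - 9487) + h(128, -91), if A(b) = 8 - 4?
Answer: -677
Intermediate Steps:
A(b) = 4
h(F, d) = 14 - 75*d + 4*F (h(F, d) = (4*F - 75*d) + 14 = (-75*d + 4*F) + 14 = 14 - 75*d + 4*F)
((-9779 + 11238) - 9487) + h(128, -91) = ((-9779 + 11238) - 9487) + (14 - 75*(-91) + 4*128) = (1459 - 9487) + (14 + 6825 + 512) = -8028 + 7351 = -677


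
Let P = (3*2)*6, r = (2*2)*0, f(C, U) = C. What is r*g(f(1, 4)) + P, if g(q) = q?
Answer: 36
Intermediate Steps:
r = 0 (r = 4*0 = 0)
P = 36 (P = 6*6 = 36)
r*g(f(1, 4)) + P = 0*1 + 36 = 0 + 36 = 36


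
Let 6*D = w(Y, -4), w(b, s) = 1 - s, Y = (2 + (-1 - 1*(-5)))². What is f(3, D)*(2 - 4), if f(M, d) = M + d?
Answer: -23/3 ≈ -7.6667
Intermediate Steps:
Y = 36 (Y = (2 + (-1 + 5))² = (2 + 4)² = 6² = 36)
D = ⅚ (D = (1 - 1*(-4))/6 = (1 + 4)/6 = (⅙)*5 = ⅚ ≈ 0.83333)
f(3, D)*(2 - 4) = (3 + ⅚)*(2 - 4) = (23/6)*(-2) = -23/3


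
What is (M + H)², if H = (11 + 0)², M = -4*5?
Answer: 10201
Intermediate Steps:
M = -20
H = 121 (H = 11² = 121)
(M + H)² = (-20 + 121)² = 101² = 10201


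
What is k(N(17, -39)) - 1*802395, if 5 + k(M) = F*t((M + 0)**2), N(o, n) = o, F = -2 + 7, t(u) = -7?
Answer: -802435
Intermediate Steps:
F = 5
k(M) = -40 (k(M) = -5 + 5*(-7) = -5 - 35 = -40)
k(N(17, -39)) - 1*802395 = -40 - 1*802395 = -40 - 802395 = -802435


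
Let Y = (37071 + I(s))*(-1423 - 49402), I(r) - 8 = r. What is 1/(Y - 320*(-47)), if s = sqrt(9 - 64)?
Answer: I/(5*(-376905027*I + 10165*sqrt(55))) ≈ -5.3064e-10 + 1.0613e-13*I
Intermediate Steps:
s = I*sqrt(55) (s = sqrt(-55) = I*sqrt(55) ≈ 7.4162*I)
I(r) = 8 + r
Y = -1884540175 - 50825*I*sqrt(55) (Y = (37071 + (8 + I*sqrt(55)))*(-1423 - 49402) = (37079 + I*sqrt(55))*(-50825) = -1884540175 - 50825*I*sqrt(55) ≈ -1.8845e+9 - 3.7693e+5*I)
1/(Y - 320*(-47)) = 1/((-1884540175 - 50825*I*sqrt(55)) - 320*(-47)) = 1/((-1884540175 - 50825*I*sqrt(55)) + 15040) = 1/(-1884525135 - 50825*I*sqrt(55))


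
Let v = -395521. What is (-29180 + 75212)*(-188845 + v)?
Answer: -26899535712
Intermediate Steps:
(-29180 + 75212)*(-188845 + v) = (-29180 + 75212)*(-188845 - 395521) = 46032*(-584366) = -26899535712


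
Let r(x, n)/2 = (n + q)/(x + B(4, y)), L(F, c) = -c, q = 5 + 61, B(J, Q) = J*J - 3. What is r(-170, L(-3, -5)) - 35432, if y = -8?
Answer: -5562966/157 ≈ -35433.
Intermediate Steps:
B(J, Q) = -3 + J**2 (B(J, Q) = J**2 - 3 = -3 + J**2)
q = 66
r(x, n) = 2*(66 + n)/(13 + x) (r(x, n) = 2*((n + 66)/(x + (-3 + 4**2))) = 2*((66 + n)/(x + (-3 + 16))) = 2*((66 + n)/(x + 13)) = 2*((66 + n)/(13 + x)) = 2*(66 + n)/(13 + x))
r(-170, L(-3, -5)) - 35432 = 2*(66 - 1*(-5))/(13 - 170) - 35432 = 2*(66 + 5)/(-157) - 35432 = 2*(-1/157)*71 - 35432 = -142/157 - 35432 = -5562966/157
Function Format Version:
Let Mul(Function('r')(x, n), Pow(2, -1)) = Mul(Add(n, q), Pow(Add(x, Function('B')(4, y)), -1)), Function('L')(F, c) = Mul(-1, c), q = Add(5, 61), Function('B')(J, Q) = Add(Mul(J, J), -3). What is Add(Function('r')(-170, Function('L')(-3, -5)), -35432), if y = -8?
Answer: Rational(-5562966, 157) ≈ -35433.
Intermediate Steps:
Function('B')(J, Q) = Add(-3, Pow(J, 2)) (Function('B')(J, Q) = Add(Pow(J, 2), -3) = Add(-3, Pow(J, 2)))
q = 66
Function('r')(x, n) = Mul(2, Pow(Add(13, x), -1), Add(66, n)) (Function('r')(x, n) = Mul(2, Mul(Add(n, 66), Pow(Add(x, Add(-3, Pow(4, 2))), -1))) = Mul(2, Mul(Add(66, n), Pow(Add(x, Add(-3, 16)), -1))) = Mul(2, Mul(Add(66, n), Pow(Add(x, 13), -1))) = Mul(2, Mul(Add(66, n), Pow(Add(13, x), -1))) = Mul(2, Mul(Pow(Add(13, x), -1), Add(66, n))) = Mul(2, Pow(Add(13, x), -1), Add(66, n)))
Add(Function('r')(-170, Function('L')(-3, -5)), -35432) = Add(Mul(2, Pow(Add(13, -170), -1), Add(66, Mul(-1, -5))), -35432) = Add(Mul(2, Pow(-157, -1), Add(66, 5)), -35432) = Add(Mul(2, Rational(-1, 157), 71), -35432) = Add(Rational(-142, 157), -35432) = Rational(-5562966, 157)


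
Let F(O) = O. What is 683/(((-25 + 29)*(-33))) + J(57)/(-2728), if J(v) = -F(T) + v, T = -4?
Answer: -42529/8184 ≈ -5.1966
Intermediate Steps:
J(v) = 4 + v (J(v) = -1*(-4) + v = 4 + v)
683/(((-25 + 29)*(-33))) + J(57)/(-2728) = 683/(((-25 + 29)*(-33))) + (4 + 57)/(-2728) = 683/((4*(-33))) + 61*(-1/2728) = 683/(-132) - 61/2728 = 683*(-1/132) - 61/2728 = -683/132 - 61/2728 = -42529/8184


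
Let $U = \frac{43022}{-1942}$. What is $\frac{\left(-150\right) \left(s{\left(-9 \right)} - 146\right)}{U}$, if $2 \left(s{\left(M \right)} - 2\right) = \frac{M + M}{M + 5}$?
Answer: $- \frac{5898825}{6146} \approx -959.78$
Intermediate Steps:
$s{\left(M \right)} = 2 + \frac{M}{5 + M}$ ($s{\left(M \right)} = 2 + \frac{\left(M + M\right) \frac{1}{M + 5}}{2} = 2 + \frac{2 M \frac{1}{5 + M}}{2} = 2 + \frac{M}{5 + M}$)
$U = - \frac{21511}{971}$ ($U = 43022 \left(- \frac{1}{1942}\right) = - \frac{21511}{971} \approx -22.153$)
$\frac{\left(-150\right) \left(s{\left(-9 \right)} - 146\right)}{U} = \frac{\left(-150\right) \left(\frac{10 + 3 \left(-9\right)}{5 - 9} - 146\right)}{- \frac{21511}{971}} = - 150 \left(\frac{10 - 27}{-4} - 146\right) \left(- \frac{971}{21511}\right) = - 150 \left(\left(- \frac{1}{4}\right) \left(-17\right) - 146\right) \left(- \frac{971}{21511}\right) = - 150 \left(\frac{17}{4} - 146\right) \left(- \frac{971}{21511}\right) = \left(-150\right) \left(- \frac{567}{4}\right) \left(- \frac{971}{21511}\right) = \frac{42525}{2} \left(- \frac{971}{21511}\right) = - \frac{5898825}{6146}$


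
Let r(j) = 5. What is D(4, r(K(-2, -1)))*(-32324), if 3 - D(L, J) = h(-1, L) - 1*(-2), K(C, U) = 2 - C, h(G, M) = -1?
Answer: -64648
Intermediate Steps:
D(L, J) = 2 (D(L, J) = 3 - (-1 - 1*(-2)) = 3 - (-1 + 2) = 3 - 1*1 = 3 - 1 = 2)
D(4, r(K(-2, -1)))*(-32324) = 2*(-32324) = -64648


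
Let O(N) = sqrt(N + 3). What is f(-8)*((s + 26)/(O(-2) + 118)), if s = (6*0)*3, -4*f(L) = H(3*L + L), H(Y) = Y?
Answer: 208/119 ≈ 1.7479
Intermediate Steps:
f(L) = -L (f(L) = -(3*L + L)/4 = -L)
s = 0 (s = 0*3 = 0)
O(N) = sqrt(3 + N)
f(-8)*((s + 26)/(O(-2) + 118)) = (-1*(-8))*((0 + 26)/(sqrt(3 - 2) + 118)) = 8*(26/(sqrt(1) + 118)) = 8*(26/(1 + 118)) = 8*(26/119) = 208/119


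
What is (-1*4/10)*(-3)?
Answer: 6/5 ≈ 1.2000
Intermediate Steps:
(-1*4/10)*(-3) = -4*⅒*(-3) = -⅖*(-3) = 6/5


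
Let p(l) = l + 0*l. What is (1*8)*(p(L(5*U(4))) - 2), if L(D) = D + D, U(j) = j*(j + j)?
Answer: 2544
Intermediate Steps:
U(j) = 2*j² (U(j) = j*(2*j) = 2*j²)
L(D) = 2*D
p(l) = l (p(l) = l + 0 = l)
(1*8)*(p(L(5*U(4))) - 2) = (1*8)*(2*(5*(2*4²)) - 2) = 8*(2*(5*(2*16)) - 2) = 8*(2*(5*32) - 2) = 8*(2*160 - 2) = 8*(320 - 2) = 8*318 = 2544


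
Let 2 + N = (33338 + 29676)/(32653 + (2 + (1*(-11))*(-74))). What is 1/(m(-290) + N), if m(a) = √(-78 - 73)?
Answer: -131332356/169161665887 - 1120173961*I*√151/169161665887 ≈ -0.00077637 - 0.081371*I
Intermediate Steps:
m(a) = I*√151 (m(a) = √(-151) = I*√151)
N = -3924/33469 (N = -2 + (33338 + 29676)/(32653 + (2 + (1*(-11))*(-74))) = -2 + 63014/(32653 + (2 - 11*(-74))) = -2 + 63014/(32653 + (2 + 814)) = -2 + 63014/(32653 + 816) = -2 + 63014/33469 = -3924/33469 ≈ -0.11724)
1/(m(-290) + N) = 1/(I*√151 - 3924/33469) = 1/(-3924/33469 + I*√151)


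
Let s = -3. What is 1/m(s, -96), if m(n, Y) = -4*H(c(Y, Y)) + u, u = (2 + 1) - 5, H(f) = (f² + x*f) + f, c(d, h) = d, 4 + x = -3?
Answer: -1/39170 ≈ -2.5530e-5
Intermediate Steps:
x = -7 (x = -4 - 3 = -7)
H(f) = f² - 6*f (H(f) = (f² - 7*f) + f = f² - 6*f)
u = -2 (u = 3 - 5 = -2)
m(n, Y) = -2 - 4*Y*(-6 + Y) (m(n, Y) = -4*Y*(-6 + Y) - 2 = -2 - 4*Y*(-6 + Y))
1/m(s, -96) = 1/(-2 - 4*(-96)² + 24*(-96)) = 1/(-2 - 4*9216 - 2304) = 1/(-2 - 36864 - 2304) = 1/(-39170) = -1/39170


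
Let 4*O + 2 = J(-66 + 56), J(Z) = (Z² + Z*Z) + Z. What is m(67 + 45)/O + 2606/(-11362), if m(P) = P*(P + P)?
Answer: 142463687/267007 ≈ 533.56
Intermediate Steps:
m(P) = 2*P² (m(P) = P*(2*P) = 2*P²)
J(Z) = Z + 2*Z² (J(Z) = (Z² + Z²) + Z = 2*Z² + Z = Z + 2*Z²)
O = 47 (O = -½ + ((-66 + 56)*(1 + 2*(-66 + 56)))/4 = -½ + (-10*(1 + 2*(-10)))/4 = -½ + (-10*(1 - 20))/4 = -½ + (-10*(-19))/4 = -½ + (¼)*190 = -½ + 95/2 = 47)
m(67 + 45)/O + 2606/(-11362) = (2*(67 + 45)²)/47 + 2606/(-11362) = (2*112²)*(1/47) + 2606*(-1/11362) = (2*12544)*(1/47) - 1303/5681 = 25088*(1/47) - 1303/5681 = 25088/47 - 1303/5681 = 142463687/267007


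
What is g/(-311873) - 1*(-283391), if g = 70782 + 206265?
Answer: 88381724296/311873 ≈ 2.8339e+5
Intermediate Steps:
g = 277047
g/(-311873) - 1*(-283391) = 277047/(-311873) - 1*(-283391) = 277047*(-1/311873) + 283391 = -277047/311873 + 283391 = 88381724296/311873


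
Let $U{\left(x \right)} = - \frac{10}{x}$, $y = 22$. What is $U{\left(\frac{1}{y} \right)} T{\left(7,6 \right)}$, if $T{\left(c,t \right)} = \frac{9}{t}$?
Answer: $-330$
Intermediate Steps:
$U{\left(\frac{1}{y} \right)} T{\left(7,6 \right)} = - \frac{10}{\frac{1}{22}} \cdot \frac{9}{6} = - 10 \frac{1}{\frac{1}{22}} \cdot 9 \cdot \frac{1}{6} = \left(-10\right) 22 \cdot \frac{3}{2} = \left(-220\right) \frac{3}{2} = -330$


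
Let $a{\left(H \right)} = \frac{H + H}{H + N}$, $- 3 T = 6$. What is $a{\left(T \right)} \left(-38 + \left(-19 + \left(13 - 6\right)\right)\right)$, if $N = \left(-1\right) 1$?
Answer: $- \frac{200}{3} \approx -66.667$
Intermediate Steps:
$N = -1$
$T = -2$ ($T = \left(- \frac{1}{3}\right) 6 = -2$)
$a{\left(H \right)} = \frac{2 H}{-1 + H}$ ($a{\left(H \right)} = \frac{H + H}{H - 1} = \frac{2 H}{-1 + H}$)
$a{\left(T \right)} \left(-38 + \left(-19 + \left(13 - 6\right)\right)\right) = 2 \left(-2\right) \frac{1}{-1 - 2} \left(-38 + \left(-19 + \left(13 - 6\right)\right)\right) = 2 \left(-2\right) \frac{1}{-3} \left(-38 + \left(-19 + \left(13 - 6\right)\right)\right) = 2 \left(-2\right) \left(- \frac{1}{3}\right) \left(-38 + \left(-19 + 7\right)\right) = \frac{4 \left(-38 - 12\right)}{3} = \frac{4}{3} \left(-50\right) = - \frac{200}{3}$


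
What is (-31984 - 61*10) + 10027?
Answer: -22567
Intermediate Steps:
(-31984 - 61*10) + 10027 = (-31984 - 610) + 10027 = -32594 + 10027 = -22567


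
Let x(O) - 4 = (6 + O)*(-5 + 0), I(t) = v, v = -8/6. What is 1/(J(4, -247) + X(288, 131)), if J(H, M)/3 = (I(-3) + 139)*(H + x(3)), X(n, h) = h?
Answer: -1/15150 ≈ -6.6007e-5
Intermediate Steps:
v = -4/3 (v = -8*⅙ = -4/3 ≈ -1.3333)
I(t) = -4/3
x(O) = -26 - 5*O (x(O) = 4 + (6 + O)*(-5 + 0) = 4 + (6 + O)*(-5) = 4 + (-30 - 5*O) = -26 - 5*O)
J(H, M) = -16933 + 413*H (J(H, M) = 3*((-4/3 + 139)*(H + (-26 - 5*3))) = 3*(413*(H + (-26 - 15))/3) = 3*(413*(H - 41)/3) = 3*(413*(-41 + H)/3) = 3*(-16933/3 + 413*H/3) = -16933 + 413*H)
1/(J(4, -247) + X(288, 131)) = 1/((-16933 + 413*4) + 131) = 1/((-16933 + 1652) + 131) = 1/(-15281 + 131) = 1/(-15150) = -1/15150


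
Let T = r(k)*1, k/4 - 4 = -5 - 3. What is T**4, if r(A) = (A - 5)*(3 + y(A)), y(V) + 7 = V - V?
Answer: 49787136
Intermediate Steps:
y(V) = -7 (y(V) = -7 + (V - V) = -7 + 0 = -7)
k = -16 (k = 16 + 4*(-5 - 3) = 16 + 4*(-8) = 16 - 32 = -16)
r(A) = 20 - 4*A (r(A) = (A - 5)*(3 - 7) = (-5 + A)*(-4) = 20 - 4*A)
T = 84 (T = (20 - 4*(-16))*1 = (20 + 64)*1 = 84*1 = 84)
T**4 = 84**4 = 49787136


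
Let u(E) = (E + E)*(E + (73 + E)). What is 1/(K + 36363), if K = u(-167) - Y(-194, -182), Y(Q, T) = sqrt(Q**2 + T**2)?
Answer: 123537/15261319609 + 2*sqrt(17690)/15261319609 ≈ 8.1122e-6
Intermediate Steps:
u(E) = 2*E*(73 + 2*E) (u(E) = (2*E)*(73 + 2*E) = 2*E*(73 + 2*E))
K = 87174 - 2*sqrt(17690) (K = 2*(-167)*(73 + 2*(-167)) - sqrt((-194)**2 + (-182)**2) = 2*(-167)*(73 - 334) - sqrt(37636 + 33124) = 2*(-167)*(-261) - sqrt(70760) = 87174 - 2*sqrt(17690) ≈ 86908.)
1/(K + 36363) = 1/((87174 - 2*sqrt(17690)) + 36363) = 1/(123537 - 2*sqrt(17690))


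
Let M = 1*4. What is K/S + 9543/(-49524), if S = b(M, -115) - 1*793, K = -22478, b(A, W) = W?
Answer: 92044619/3747316 ≈ 24.563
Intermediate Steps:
M = 4
S = -908 (S = -115 - 1*793 = -115 - 793 = -908)
K/S + 9543/(-49524) = -22478/(-908) + 9543/(-49524) = -22478*(-1/908) + 9543*(-1/49524) = 11239/454 - 3181/16508 = 92044619/3747316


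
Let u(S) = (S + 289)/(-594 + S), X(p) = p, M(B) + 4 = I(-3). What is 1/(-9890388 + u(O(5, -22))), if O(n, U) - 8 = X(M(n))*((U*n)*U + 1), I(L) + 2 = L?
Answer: -22375/221297410008 ≈ -1.0111e-7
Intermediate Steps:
I(L) = -2 + L
M(B) = -9 (M(B) = -4 + (-2 - 3) = -4 - 5 = -9)
O(n, U) = -1 - 9*n*U² (O(n, U) = 8 - 9*((U*n)*U + 1) = 8 - 9*(n*U² + 1) = 8 - 9*(1 + n*U²) = 8 + (-9 - 9*n*U²) = -1 - 9*n*U²)
u(S) = (289 + S)/(-594 + S)
1/(-9890388 + u(O(5, -22))) = 1/(-9890388 + (289 + (-1 - 9*5*(-22)²))/(-594 + (-1 - 9*5*(-22)²))) = 1/(-9890388 + (289 + (-1 - 9*5*484))/(-594 + (-1 - 9*5*484))) = 1/(-9890388 + (289 + (-1 - 21780))/(-594 + (-1 - 21780))) = 1/(-9890388 + (289 - 21781)/(-594 - 21781)) = 1/(-9890388 - 21492/(-22375)) = 1/(-9890388 - 1/22375*(-21492)) = 1/(-9890388 + 21492/22375) = 1/(-221297410008/22375) = -22375/221297410008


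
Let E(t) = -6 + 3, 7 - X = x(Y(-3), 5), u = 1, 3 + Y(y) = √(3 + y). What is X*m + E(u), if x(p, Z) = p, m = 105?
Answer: 1047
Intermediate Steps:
Y(y) = -3 + √(3 + y)
X = 10 (X = 7 - (-3 + √(3 - 3)) = 7 - (-3 + √0) = 7 - (-3 + 0) = 7 - 1*(-3) = 7 + 3 = 10)
E(t) = -3
X*m + E(u) = 10*105 - 3 = 1050 - 3 = 1047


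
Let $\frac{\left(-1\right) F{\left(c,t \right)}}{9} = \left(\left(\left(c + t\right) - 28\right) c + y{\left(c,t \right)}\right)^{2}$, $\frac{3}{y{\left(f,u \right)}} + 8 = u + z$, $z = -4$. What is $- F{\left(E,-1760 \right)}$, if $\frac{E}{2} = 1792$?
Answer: $\frac{1170896778046712070225}{3139984} \approx 3.729 \cdot 10^{14}$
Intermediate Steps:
$E = 3584$ ($E = 2 \cdot 1792 = 3584$)
$y{\left(f,u \right)} = \frac{3}{-12 + u}$ ($y{\left(f,u \right)} = \frac{3}{-8 + \left(u - 4\right)} = \frac{3}{-8 + \left(-4 + u\right)} = \frac{3}{-12 + u}$)
$F{\left(c,t \right)} = - 9 \left(\frac{3}{-12 + t} + c \left(-28 + c + t\right)\right)^{2}$ ($F{\left(c,t \right)} = - 9 \left(\left(\left(c + t\right) - 28\right) c + \frac{3}{-12 + t}\right)^{2} = - 9 \left(\left(-28 + c + t\right) c + \frac{3}{-12 + t}\right)^{2} = - 9 \left(c \left(-28 + c + t\right) + \frac{3}{-12 + t}\right)^{2} = - 9 \left(\frac{3}{-12 + t} + c \left(-28 + c + t\right)\right)^{2}$)
$- F{\left(E,-1760 \right)} = - \frac{\left(-9\right) \left(3 + 3584 \left(-12 - 1760\right) \left(-28 + 3584 - 1760\right)\right)^{2}}{\left(-12 - 1760\right)^{2}} = - \frac{\left(-9\right) \left(3 + 3584 \left(-1772\right) 1796\right)^{2}}{3139984} = - \frac{\left(-9\right) \left(3 - 11406123008\right)^{2}}{3139984} = - \frac{\left(-9\right) \left(-11406123005\right)^{2}}{3139984} = - \frac{\left(-9\right) 130099642005190230025}{3139984} = \left(-1\right) \left(- \frac{1170896778046712070225}{3139984}\right) = \frac{1170896778046712070225}{3139984}$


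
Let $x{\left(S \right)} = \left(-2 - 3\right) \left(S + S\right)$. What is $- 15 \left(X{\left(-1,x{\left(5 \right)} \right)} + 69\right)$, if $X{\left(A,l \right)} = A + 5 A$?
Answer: $-945$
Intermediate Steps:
$x{\left(S \right)} = - 10 S$ ($x{\left(S \right)} = - 5 \cdot 2 S = - 10 S$)
$X{\left(A,l \right)} = 6 A$
$- 15 \left(X{\left(-1,x{\left(5 \right)} \right)} + 69\right) = - 15 \left(6 \left(-1\right) + 69\right) = - 15 \left(-6 + 69\right) = \left(-15\right) 63 = -945$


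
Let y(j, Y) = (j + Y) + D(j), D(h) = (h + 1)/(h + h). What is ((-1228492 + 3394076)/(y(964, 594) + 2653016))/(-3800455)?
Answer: -4175245952/19450803319534835 ≈ -2.1466e-7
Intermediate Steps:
D(h) = (1 + h)/(2*h) (D(h) = (1 + h)/((2*h)) = (1 + h)*(1/(2*h)) = (1 + h)/(2*h))
y(j, Y) = Y + j + (1 + j)/(2*j) (y(j, Y) = (j + Y) + (1 + j)/(2*j) = (Y + j) + (1 + j)/(2*j) = Y + j + (1 + j)/(2*j))
((-1228492 + 3394076)/(y(964, 594) + 2653016))/(-3800455) = ((-1228492 + 3394076)/((½ + 594 + 964 + (½)/964) + 2653016))/(-3800455) = (2165584/((½ + 594 + 964 + (½)*(1/964)) + 2653016))*(-1/3800455) = (2165584/((½ + 594 + 964 + 1/1928) + 2653016))*(-1/3800455) = (2165584/(3004789/1928 + 2653016))*(-1/3800455) = (2165584/(5118019637/1928))*(-1/3800455) = (2165584*(1928/5118019637))*(-1/3800455) = (4175245952/5118019637)*(-1/3800455) = -4175245952/19450803319534835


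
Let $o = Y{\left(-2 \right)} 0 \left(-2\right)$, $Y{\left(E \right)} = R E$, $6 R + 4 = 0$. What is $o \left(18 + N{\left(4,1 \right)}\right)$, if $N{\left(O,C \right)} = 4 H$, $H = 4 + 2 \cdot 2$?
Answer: $0$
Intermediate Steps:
$R = - \frac{2}{3}$ ($R = - \frac{2}{3} + \frac{1}{6} \cdot 0 = - \frac{2}{3} + 0 = - \frac{2}{3} \approx -0.66667$)
$Y{\left(E \right)} = - \frac{2 E}{3}$
$H = 8$ ($H = 4 + 4 = 8$)
$o = 0$ ($o = \left(- \frac{2}{3}\right) \left(-2\right) 0 \left(-2\right) = \frac{4}{3} \cdot 0 \left(-2\right) = 0 \left(-2\right) = 0$)
$N{\left(O,C \right)} = 32$ ($N{\left(O,C \right)} = 4 \cdot 8 = 32$)
$o \left(18 + N{\left(4,1 \right)}\right) = 0 \left(18 + 32\right) = 0 \cdot 50 = 0$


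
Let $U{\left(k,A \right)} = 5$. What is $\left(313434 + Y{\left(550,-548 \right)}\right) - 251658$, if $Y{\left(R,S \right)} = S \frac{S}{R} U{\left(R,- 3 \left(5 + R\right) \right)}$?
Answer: $\frac{3547832}{55} \approx 64506.0$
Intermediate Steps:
$Y{\left(R,S \right)} = \frac{5 S^{2}}{R}$ ($Y{\left(R,S \right)} = S \frac{S}{R} 5 = \frac{S^{2}}{R} 5 = \frac{5 S^{2}}{R}$)
$\left(313434 + Y{\left(550,-548 \right)}\right) - 251658 = \left(313434 + \frac{5 \left(-548\right)^{2}}{550}\right) - 251658 = \left(313434 + 5 \cdot \frac{1}{550} \cdot 300304\right) - 251658 = \left(313434 + \frac{150152}{55}\right) - 251658 = \frac{17389022}{55} - 251658 = \frac{3547832}{55}$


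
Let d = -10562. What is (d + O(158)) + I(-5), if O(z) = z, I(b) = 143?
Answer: -10261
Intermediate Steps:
(d + O(158)) + I(-5) = (-10562 + 158) + 143 = -10404 + 143 = -10261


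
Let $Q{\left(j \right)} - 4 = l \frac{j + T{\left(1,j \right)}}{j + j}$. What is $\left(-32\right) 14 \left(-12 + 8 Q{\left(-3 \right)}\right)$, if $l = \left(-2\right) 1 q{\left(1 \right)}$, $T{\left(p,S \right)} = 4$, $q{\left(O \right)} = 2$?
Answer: $- \frac{34048}{3} \approx -11349.0$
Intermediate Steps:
$l = -4$ ($l = \left(-2\right) 1 \cdot 2 = \left(-2\right) 2 = -4$)
$Q{\left(j \right)} = 4 - \frac{2 \left(4 + j\right)}{j}$ ($Q{\left(j \right)} = 4 - 4 \frac{j + 4}{j + j} = 4 - 4 \frac{4 + j}{2 j} = 4 - \frac{2 \left(4 + j\right)}{j}$)
$\left(-32\right) 14 \left(-12 + 8 Q{\left(-3 \right)}\right) = \left(-32\right) 14 \left(-12 + 8 \left(2 - \frac{8}{-3}\right)\right) = - 448 \left(-12 + 8 \left(2 - - \frac{8}{3}\right)\right) = - 448 \left(-12 + 8 \left(2 + \frac{8}{3}\right)\right) = - 448 \left(-12 + 8 \cdot \frac{14}{3}\right) = - 448 \left(-12 + \frac{112}{3}\right) = \left(-448\right) \frac{76}{3} = - \frac{34048}{3}$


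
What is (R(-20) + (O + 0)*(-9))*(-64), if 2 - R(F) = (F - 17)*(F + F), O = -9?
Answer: 89408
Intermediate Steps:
R(F) = 2 - 2*F*(-17 + F) (R(F) = 2 - (F - 17)*(F + F) = 2 - (-17 + F)*2*F = 2 - 2*F*(-17 + F))
(R(-20) + (O + 0)*(-9))*(-64) = ((2 - 2*(-20)² + 34*(-20)) + (-9 + 0)*(-9))*(-64) = ((2 - 2*400 - 680) - 9*(-9))*(-64) = ((2 - 800 - 680) + 81)*(-64) = (-1478 + 81)*(-64) = -1397*(-64) = 89408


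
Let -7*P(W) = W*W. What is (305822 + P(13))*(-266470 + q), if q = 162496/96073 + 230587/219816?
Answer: -1720833874200370643315/21118382568 ≈ -8.1485e+10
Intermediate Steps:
q = 57872405587/21118382568 (q = 162496*(1/96073) + 230587*(1/219816) = 162496/96073 + 230587/219816 = 57872405587/21118382568 ≈ 2.7404)
P(W) = -W**2/7 (P(W) = -W*W/7 = -W**2/7)
(305822 + P(13))*(-266470 + q) = (305822 - 1/7*13**2)*(-266470 + 57872405587/21118382568) = (305822 - 1/7*169)*(-5627357530489373/21118382568) = (305822 - 169/7)*(-5627357530489373/21118382568) = (2140585/7)*(-5627357530489373/21118382568) = -1720833874200370643315/21118382568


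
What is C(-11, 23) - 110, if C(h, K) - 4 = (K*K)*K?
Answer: 12061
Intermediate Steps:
C(h, K) = 4 + K³ (C(h, K) = 4 + (K*K)*K = 4 + K²*K = 4 + K³)
C(-11, 23) - 110 = (4 + 23³) - 110 = (4 + 12167) - 110 = 12171 - 110 = 12061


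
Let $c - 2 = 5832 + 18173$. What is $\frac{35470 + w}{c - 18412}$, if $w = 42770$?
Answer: $\frac{5216}{373} \approx 13.984$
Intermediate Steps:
$c = 24007$ ($c = 2 + \left(5832 + 18173\right) = 2 + 24005 = 24007$)
$\frac{35470 + w}{c - 18412} = \frac{35470 + 42770}{24007 - 18412} = \frac{78240}{5595} = 78240 \cdot \frac{1}{5595} = \frac{5216}{373}$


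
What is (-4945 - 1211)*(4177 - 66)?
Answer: -25307316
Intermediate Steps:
(-4945 - 1211)*(4177 - 66) = -6156*4111 = -25307316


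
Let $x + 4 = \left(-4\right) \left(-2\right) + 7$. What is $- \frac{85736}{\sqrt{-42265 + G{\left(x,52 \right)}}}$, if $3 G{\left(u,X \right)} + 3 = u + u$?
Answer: $\frac{21434 i \sqrt{95082}}{15847} \approx 417.07 i$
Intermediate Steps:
$x = 11$ ($x = -4 + \left(\left(-4\right) \left(-2\right) + 7\right) = -4 + \left(8 + 7\right) = -4 + 15 = 11$)
$G{\left(u,X \right)} = -1 + \frac{2 u}{3}$ ($G{\left(u,X \right)} = -1 + \frac{u + u}{3} = -1 + \frac{2 u}{3}$)
$- \frac{85736}{\sqrt{-42265 + G{\left(x,52 \right)}}} = - \frac{85736}{\sqrt{-42265 + \left(-1 + \frac{2}{3} \cdot 11\right)}} = - \frac{85736}{\sqrt{-42265 + \left(-1 + \frac{22}{3}\right)}} = - \frac{85736}{\sqrt{-42265 + \frac{19}{3}}} = - \frac{85736}{\sqrt{- \frac{126776}{3}}} = - \frac{85736}{\frac{2}{3} i \sqrt{95082}} = - 85736 \left(- \frac{i \sqrt{95082}}{63388}\right) = \frac{21434 i \sqrt{95082}}{15847}$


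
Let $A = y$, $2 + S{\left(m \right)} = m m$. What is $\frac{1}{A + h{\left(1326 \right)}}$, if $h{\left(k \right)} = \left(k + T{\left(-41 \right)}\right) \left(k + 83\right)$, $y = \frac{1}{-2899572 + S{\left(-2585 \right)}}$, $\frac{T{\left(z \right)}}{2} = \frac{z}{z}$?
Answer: $\frac{3782651}{7077914983953} \approx 5.3443 \cdot 10^{-7}$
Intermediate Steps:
$T{\left(z \right)} = 2$ ($T{\left(z \right)} = 2 \frac{z}{z} = 2 \cdot 1 = 2$)
$S{\left(m \right)} = -2 + m^{2}$ ($S{\left(m \right)} = -2 + m m = -2 + m^{2}$)
$y = \frac{1}{3782651}$ ($y = \frac{1}{-2899572 - \left(2 - \left(-2585\right)^{2}\right)} = \frac{1}{-2899572 + \left(-2 + 6682225\right)} = \frac{1}{-2899572 + 6682223} = \frac{1}{3782651} \approx 2.6436 \cdot 10^{-7}$)
$h{\left(k \right)} = \left(2 + k\right) \left(83 + k\right)$ ($h{\left(k \right)} = \left(k + 2\right) \left(k + 83\right) = \left(2 + k\right) \left(83 + k\right)$)
$A = \frac{1}{3782651} \approx 2.6436 \cdot 10^{-7}$
$\frac{1}{A + h{\left(1326 \right)}} = \frac{1}{\frac{1}{3782651} + \left(166 + 1326^{2} + 85 \cdot 1326\right)} = \frac{1}{\frac{1}{3782651} + \left(166 + 1758276 + 112710\right)} = \frac{1}{\frac{1}{3782651} + 1871152} = \frac{1}{\frac{7077914983953}{3782651}} = \frac{3782651}{7077914983953}$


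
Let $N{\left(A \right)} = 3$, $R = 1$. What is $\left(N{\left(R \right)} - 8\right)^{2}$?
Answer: $25$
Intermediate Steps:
$\left(N{\left(R \right)} - 8\right)^{2} = \left(3 - 8\right)^{2} = \left(-5\right)^{2} = 25$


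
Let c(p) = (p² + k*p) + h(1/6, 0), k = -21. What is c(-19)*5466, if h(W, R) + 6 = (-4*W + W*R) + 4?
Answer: 4139584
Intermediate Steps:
h(W, R) = -2 - 4*W + R*W (h(W, R) = -6 + ((-4*W + W*R) + 4) = -6 + ((-4*W + R*W) + 4) = -6 + (4 - 4*W + R*W) = -2 - 4*W + R*W)
c(p) = -8/3 + p² - 21*p (c(p) = (p² - 21*p) + (-2 - 4/6 + 0*(1/6)) = (p² - 21*p) + (-2 - 4/6 + 0*(1*(⅙))) = (p² - 21*p) + (-2 - 4*⅙ + 0*(⅙)) = (p² - 21*p) + (-2 - ⅔ + 0) = (p² - 21*p) - 8/3 = -8/3 + p² - 21*p)
c(-19)*5466 = (-8/3 + (-19)² - 21*(-19))*5466 = (-8/3 + 361 + 399)*5466 = (2272/3)*5466 = 4139584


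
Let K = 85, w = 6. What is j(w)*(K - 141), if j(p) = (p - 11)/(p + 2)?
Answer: 35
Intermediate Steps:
j(p) = (-11 + p)/(2 + p)
j(w)*(K - 141) = ((-11 + 6)/(2 + 6))*(85 - 141) = (-5/8)*(-56) = ((⅛)*(-5))*(-56) = -5/8*(-56) = 35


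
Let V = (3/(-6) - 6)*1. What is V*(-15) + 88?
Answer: 371/2 ≈ 185.50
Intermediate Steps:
V = -13/2 (V = (3*(-⅙) - 6)*1 = (-½ - 6)*1 = -13/2*1 = -13/2 ≈ -6.5000)
V*(-15) + 88 = -13/2*(-15) + 88 = 195/2 + 88 = 371/2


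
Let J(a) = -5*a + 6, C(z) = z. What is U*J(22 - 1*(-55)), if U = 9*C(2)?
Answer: -6822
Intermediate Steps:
J(a) = 6 - 5*a
U = 18 (U = 9*2 = 18)
U*J(22 - 1*(-55)) = 18*(6 - 5*(22 - 1*(-55))) = 18*(6 - 5*(22 + 55)) = 18*(6 - 5*77) = 18*(6 - 385) = 18*(-379) = -6822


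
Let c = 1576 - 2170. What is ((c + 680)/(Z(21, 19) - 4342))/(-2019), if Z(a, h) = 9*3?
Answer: 86/8711985 ≈ 9.8715e-6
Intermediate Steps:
Z(a, h) = 27
c = -594
((c + 680)/(Z(21, 19) - 4342))/(-2019) = ((-594 + 680)/(27 - 4342))/(-2019) = (86/(-4315))*(-1/2019) = (86*(-1/4315))*(-1/2019) = -86/4315*(-1/2019) = 86/8711985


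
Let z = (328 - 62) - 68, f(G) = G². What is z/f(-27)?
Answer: 22/81 ≈ 0.27161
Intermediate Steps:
z = 198 (z = 266 - 68 = 198)
z/f(-27) = 198/((-27)²) = 198/729 = 198*(1/729) = 22/81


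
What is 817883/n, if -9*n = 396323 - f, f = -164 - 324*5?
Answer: -7360947/398107 ≈ -18.490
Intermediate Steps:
f = -1784 (f = -164 - 1620 = -1784)
n = -398107/9 (n = -(396323 - 1*(-1784))/9 = -(396323 + 1784)/9 = -1/9*398107 = -398107/9 ≈ -44234.)
817883/n = 817883/(-398107/9) = 817883*(-9/398107) = -7360947/398107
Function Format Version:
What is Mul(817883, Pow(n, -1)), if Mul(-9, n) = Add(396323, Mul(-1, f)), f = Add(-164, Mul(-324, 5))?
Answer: Rational(-7360947, 398107) ≈ -18.490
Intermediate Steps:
f = -1784 (f = Add(-164, -1620) = -1784)
n = Rational(-398107, 9) (n = Mul(Rational(-1, 9), Add(396323, Mul(-1, -1784))) = Mul(Rational(-1, 9), Add(396323, 1784)) = Mul(Rational(-1, 9), 398107) = Rational(-398107, 9) ≈ -44234.)
Mul(817883, Pow(n, -1)) = Mul(817883, Pow(Rational(-398107, 9), -1)) = Mul(817883, Rational(-9, 398107)) = Rational(-7360947, 398107)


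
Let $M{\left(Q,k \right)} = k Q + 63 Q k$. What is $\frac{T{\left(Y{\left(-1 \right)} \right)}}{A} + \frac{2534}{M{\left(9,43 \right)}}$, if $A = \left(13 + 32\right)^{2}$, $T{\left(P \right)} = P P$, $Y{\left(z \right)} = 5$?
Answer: $\frac{12779}{111456} \approx 0.11466$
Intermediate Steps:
$M{\left(Q,k \right)} = 64 Q k$ ($M{\left(Q,k \right)} = Q k + 63 Q k = 64 Q k$)
$T{\left(P \right)} = P^{2}$
$A = 2025$ ($A = 45^{2} = 2025$)
$\frac{T{\left(Y{\left(-1 \right)} \right)}}{A} + \frac{2534}{M{\left(9,43 \right)}} = \frac{5^{2}}{2025} + \frac{2534}{64 \cdot 9 \cdot 43} = 25 \cdot \frac{1}{2025} + \frac{2534}{24768} = \frac{1}{81} + 2534 \cdot \frac{1}{24768} = \frac{1}{81} + \frac{1267}{12384} = \frac{12779}{111456}$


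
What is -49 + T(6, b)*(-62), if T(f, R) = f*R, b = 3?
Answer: -1165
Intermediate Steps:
T(f, R) = R*f
-49 + T(6, b)*(-62) = -49 + (3*6)*(-62) = -49 + 18*(-62) = -49 - 1116 = -1165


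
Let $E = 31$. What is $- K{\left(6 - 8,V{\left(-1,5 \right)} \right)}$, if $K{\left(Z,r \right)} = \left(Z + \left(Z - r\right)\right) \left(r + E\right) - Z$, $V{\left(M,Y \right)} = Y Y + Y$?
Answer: $2072$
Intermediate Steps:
$V{\left(M,Y \right)} = Y + Y^{2}$ ($V{\left(M,Y \right)} = Y^{2} + Y = Y + Y^{2}$)
$K{\left(Z,r \right)} = - Z + \left(31 + r\right) \left(- r + 2 Z\right)$ ($K{\left(Z,r \right)} = \left(Z + \left(Z - r\right)\right) \left(r + 31\right) - Z = \left(- r + 2 Z\right) \left(31 + r\right) - Z = \left(31 + r\right) \left(- r + 2 Z\right) - Z = - Z + \left(31 + r\right) \left(- r + 2 Z\right)$)
$- K{\left(6 - 8,V{\left(-1,5 \right)} \right)} = - (- \left(5 \left(1 + 5\right)\right)^{2} - 31 \cdot 5 \left(1 + 5\right) + 61 \left(6 - 8\right) + 2 \left(6 - 8\right) 5 \left(1 + 5\right)) = - (- \left(5 \cdot 6\right)^{2} - 31 \cdot 5 \cdot 6 + 61 \left(6 - 8\right) + 2 \left(6 - 8\right) 5 \cdot 6) = - (- 30^{2} - 930 + 61 \left(-2\right) + 2 \left(-2\right) 30) = - (\left(-1\right) 900 - 930 - 122 - 120) = - (-900 - 930 - 122 - 120) = \left(-1\right) \left(-2072\right) = 2072$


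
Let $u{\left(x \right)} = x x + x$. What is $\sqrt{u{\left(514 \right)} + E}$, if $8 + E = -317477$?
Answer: $5 i \sqrt{2111} \approx 229.73 i$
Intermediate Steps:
$u{\left(x \right)} = x + x^{2}$ ($u{\left(x \right)} = x^{2} + x = x + x^{2}$)
$E = -317485$ ($E = -8 - 317477 = -317485$)
$\sqrt{u{\left(514 \right)} + E} = \sqrt{514 \left(1 + 514\right) - 317485} = \sqrt{514 \cdot 515 - 317485} = \sqrt{264710 - 317485} = \sqrt{-52775} = 5 i \sqrt{2111}$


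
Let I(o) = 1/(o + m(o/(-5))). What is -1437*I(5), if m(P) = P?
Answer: -1437/4 ≈ -359.25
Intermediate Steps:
I(o) = 5/(4*o) (I(o) = 1/(o + o/(-5)) = 1/(o + o*(-1/5)) = 1/(o - o/5) = 1/(4*o/5) = 5/(4*o))
-1437*I(5) = -7185/(4*5) = -1437*1/4 = -1437/4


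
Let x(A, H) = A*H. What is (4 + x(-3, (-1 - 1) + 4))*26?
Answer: -52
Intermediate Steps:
(4 + x(-3, (-1 - 1) + 4))*26 = (4 - 3*((-1 - 1) + 4))*26 = (4 - 3*(-2 + 4))*26 = (4 - 3*2)*26 = (4 - 6)*26 = -2*26 = -52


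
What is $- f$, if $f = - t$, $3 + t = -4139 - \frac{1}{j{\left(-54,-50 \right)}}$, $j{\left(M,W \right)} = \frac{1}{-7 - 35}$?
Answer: $-4100$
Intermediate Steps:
$j{\left(M,W \right)} = - \frac{1}{42}$ ($j{\left(M,W \right)} = \frac{1}{-42} = - \frac{1}{42}$)
$t = -4100$ ($t = -3 - 4097 = -4100$)
$f = 4100$ ($f = \left(-1\right) \left(-4100\right) = 4100$)
$- f = \left(-1\right) 4100 = -4100$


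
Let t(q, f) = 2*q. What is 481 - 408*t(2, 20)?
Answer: -1151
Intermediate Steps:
481 - 408*t(2, 20) = 481 - 816*2 = 481 - 408*4 = 481 - 1632 = -1151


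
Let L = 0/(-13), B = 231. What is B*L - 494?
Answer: -494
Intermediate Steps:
L = 0 (L = -1/13*0 = 0)
B*L - 494 = 231*0 - 494 = 0 - 494 = -494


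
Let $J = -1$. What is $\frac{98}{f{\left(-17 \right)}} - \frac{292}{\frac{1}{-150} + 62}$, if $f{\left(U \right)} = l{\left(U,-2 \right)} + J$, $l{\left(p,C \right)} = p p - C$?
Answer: $- \frac{5895349}{1348355} \approx -4.3723$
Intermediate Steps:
$l{\left(p,C \right)} = p^{2} - C$
$f{\left(U \right)} = 1 + U^{2}$ ($f{\left(U \right)} = \left(U^{2} - -2\right) - 1 = \left(U^{2} + 2\right) - 1 = \left(2 + U^{2}\right) - 1 = 1 + U^{2}$)
$\frac{98}{f{\left(-17 \right)}} - \frac{292}{\frac{1}{-150} + 62} = \frac{98}{1 + \left(-17\right)^{2}} - \frac{292}{\frac{1}{-150} + 62} = \frac{98}{1 + 289} - \frac{292}{- \frac{1}{150} + 62} = \frac{98}{290} - \frac{292}{\frac{9299}{150}} = 98 \cdot \frac{1}{290} - \frac{43800}{9299} = \frac{49}{145} - \frac{43800}{9299} = - \frac{5895349}{1348355}$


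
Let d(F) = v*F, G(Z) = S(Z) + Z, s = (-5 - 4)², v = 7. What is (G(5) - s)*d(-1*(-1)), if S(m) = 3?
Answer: -511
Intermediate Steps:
s = 81 (s = (-9)² = 81)
G(Z) = 3 + Z
d(F) = 7*F
(G(5) - s)*d(-1*(-1)) = ((3 + 5) - 1*81)*(7*(-1*(-1))) = (8 - 81)*(7*1) = -73*7 = -511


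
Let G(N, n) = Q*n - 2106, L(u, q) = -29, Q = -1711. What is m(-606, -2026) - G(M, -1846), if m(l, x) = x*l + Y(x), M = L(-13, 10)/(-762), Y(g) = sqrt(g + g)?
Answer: -1928644 + 2*I*sqrt(1013) ≈ -1.9286e+6 + 63.655*I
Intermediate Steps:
Y(g) = sqrt(2)*sqrt(g) (Y(g) = sqrt(2*g) = sqrt(2)*sqrt(g))
M = 29/762 (M = -29/(-762) = -29*(-1/762) = 29/762 ≈ 0.038058)
G(N, n) = -2106 - 1711*n (G(N, n) = -1711*n - 2106 = -2106 - 1711*n)
m(l, x) = l*x + sqrt(2)*sqrt(x) (m(l, x) = x*l + sqrt(2)*sqrt(x) = l*x + sqrt(2)*sqrt(x))
m(-606, -2026) - G(M, -1846) = (-606*(-2026) + sqrt(2)*sqrt(-2026)) - (-2106 - 1711*(-1846)) = (1227756 + sqrt(2)*(I*sqrt(2026))) - (-2106 + 3158506) = (1227756 + 2*I*sqrt(1013)) - 1*3156400 = (1227756 + 2*I*sqrt(1013)) - 3156400 = -1928644 + 2*I*sqrt(1013)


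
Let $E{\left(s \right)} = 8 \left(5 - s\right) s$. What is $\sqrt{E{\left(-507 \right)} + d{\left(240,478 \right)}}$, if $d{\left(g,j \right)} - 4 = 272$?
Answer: $2 i \sqrt{519099} \approx 1441.0 i$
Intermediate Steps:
$d{\left(g,j \right)} = 276$ ($d{\left(g,j \right)} = 4 + 272 = 276$)
$E{\left(s \right)} = s \left(40 - 8 s\right)$ ($E{\left(s \right)} = \left(40 - 8 s\right) s = s \left(40 - 8 s\right)$)
$\sqrt{E{\left(-507 \right)} + d{\left(240,478 \right)}} = \sqrt{8 \left(-507\right) \left(5 - -507\right) + 276} = \sqrt{8 \left(-507\right) \left(5 + 507\right) + 276} = \sqrt{8 \left(-507\right) 512 + 276} = \sqrt{-2076672 + 276} = \sqrt{-2076396} = 2 i \sqrt{519099}$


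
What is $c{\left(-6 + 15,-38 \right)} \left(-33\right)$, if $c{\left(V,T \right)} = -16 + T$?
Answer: $1782$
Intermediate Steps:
$c{\left(-6 + 15,-38 \right)} \left(-33\right) = \left(-16 - 38\right) \left(-33\right) = \left(-54\right) \left(-33\right) = 1782$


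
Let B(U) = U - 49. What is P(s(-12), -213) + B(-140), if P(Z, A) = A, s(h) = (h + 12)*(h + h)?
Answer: -402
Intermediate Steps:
s(h) = 2*h*(12 + h) (s(h) = (12 + h)*(2*h) = 2*h*(12 + h))
B(U) = -49 + U
P(s(-12), -213) + B(-140) = -213 + (-49 - 140) = -213 - 189 = -402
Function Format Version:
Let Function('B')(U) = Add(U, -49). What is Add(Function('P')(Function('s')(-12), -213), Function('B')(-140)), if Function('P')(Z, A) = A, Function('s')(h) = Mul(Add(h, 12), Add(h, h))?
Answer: -402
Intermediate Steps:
Function('s')(h) = Mul(2, h, Add(12, h)) (Function('s')(h) = Mul(Add(12, h), Mul(2, h)) = Mul(2, h, Add(12, h)))
Function('B')(U) = Add(-49, U)
Add(Function('P')(Function('s')(-12), -213), Function('B')(-140)) = Add(-213, Add(-49, -140)) = Add(-213, -189) = -402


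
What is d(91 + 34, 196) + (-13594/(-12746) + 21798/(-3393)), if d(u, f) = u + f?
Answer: 758368404/2402621 ≈ 315.64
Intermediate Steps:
d(u, f) = f + u
d(91 + 34, 196) + (-13594/(-12746) + 21798/(-3393)) = (196 + (91 + 34)) + (-13594/(-12746) + 21798/(-3393)) = (196 + 125) + (-13594*(-1/12746) + 21798*(-1/3393)) = 321 + (6797/6373 - 2422/377) = 321 - 12872937/2402621 = 758368404/2402621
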